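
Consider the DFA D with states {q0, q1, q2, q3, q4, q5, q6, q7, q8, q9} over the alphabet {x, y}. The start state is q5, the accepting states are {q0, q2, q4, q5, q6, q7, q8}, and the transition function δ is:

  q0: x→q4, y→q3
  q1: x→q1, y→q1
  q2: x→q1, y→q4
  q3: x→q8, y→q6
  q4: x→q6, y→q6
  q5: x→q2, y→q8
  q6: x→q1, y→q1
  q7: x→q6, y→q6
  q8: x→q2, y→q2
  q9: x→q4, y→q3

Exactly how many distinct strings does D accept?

The useful subgraph on states {q2, q4, q5, q6, q8} is acyclic, so L(D) is finite; the longest accepting path visits 5 useful states, giving maximum string length 4.
Counting accepting paths from q5 by length: 1 of length 0, 2 of length 1, 3 of length 2, 4 of length 3, 4 of length 4. Total 14.

14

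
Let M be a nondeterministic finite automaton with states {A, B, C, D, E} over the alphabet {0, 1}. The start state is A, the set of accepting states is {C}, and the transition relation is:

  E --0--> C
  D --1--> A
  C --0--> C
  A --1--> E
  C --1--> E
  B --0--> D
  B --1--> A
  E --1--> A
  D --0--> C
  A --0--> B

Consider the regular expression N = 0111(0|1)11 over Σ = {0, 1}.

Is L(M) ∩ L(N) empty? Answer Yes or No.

Converting the expression N to a DFA (subset construction, then merging equivalent states) gives the minimal DFA with states {n0, n1, n2, n3, n4, n5, n6, n7, n8}, start state n0, accepting states {n8} and transitions n0: 0→n1, 1→n2; n1: 0→n2, 1→n3; n2: 0→n2, 1→n2; n3: 0→n2, 1→n4; n4: 0→n2, 1→n5; n5: 0→n6, 1→n6; n6: 0→n2, 1→n7; n7: 0→n2, 1→n8; n8: 0→n2, 1→n2.
Exploring the product automaton M × N from the start pair (A, n0), following both machines on each input symbol, reaches 14 state pairs: (A, n0), (B, n1), (E, n2), (D, n2), (A, n3), (C, n2), (A, n2), (B, n2), (E, n4), (A, n5), (B, n6), (E, n6), (A, n7), (E, n8).
M accepts in {C} and N accepts in {n8}; no reachable pair has both components accepting, so no string drives both machines to acceptance simultaneously and L(M) ∩ L(N) = ∅.
So no string is accepted by both, and the intersection is empty.

Yes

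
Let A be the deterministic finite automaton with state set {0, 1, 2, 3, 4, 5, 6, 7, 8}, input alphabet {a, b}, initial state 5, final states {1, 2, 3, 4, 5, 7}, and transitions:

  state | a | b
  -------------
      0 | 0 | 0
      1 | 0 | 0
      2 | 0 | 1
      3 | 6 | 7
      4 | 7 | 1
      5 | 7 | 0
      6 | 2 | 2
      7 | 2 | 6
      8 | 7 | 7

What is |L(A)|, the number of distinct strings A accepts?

8

The useful subgraph on states {1, 2, 5, 6, 7} is acyclic, so L(A) is finite; the longest accepting path visits 5 useful states, giving maximum string length 4.
Counting accepting paths from 5 by length: 1 of length 0, 1 of length 1, 1 of length 2, 3 of length 3, 2 of length 4. Total 8.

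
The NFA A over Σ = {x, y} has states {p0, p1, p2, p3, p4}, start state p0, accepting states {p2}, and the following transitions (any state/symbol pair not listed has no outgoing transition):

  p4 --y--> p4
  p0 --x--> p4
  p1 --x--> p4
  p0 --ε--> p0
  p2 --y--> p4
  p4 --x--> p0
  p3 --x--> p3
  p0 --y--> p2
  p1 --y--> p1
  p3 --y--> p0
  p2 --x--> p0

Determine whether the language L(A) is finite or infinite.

State p0 is reachable from the start and can reach an accepting state, and it lies on the cycle p0 → p2 → p0.
Traversing that cycle any number of times yields accepted strings of unbounded length, so the language is infinite.

infinite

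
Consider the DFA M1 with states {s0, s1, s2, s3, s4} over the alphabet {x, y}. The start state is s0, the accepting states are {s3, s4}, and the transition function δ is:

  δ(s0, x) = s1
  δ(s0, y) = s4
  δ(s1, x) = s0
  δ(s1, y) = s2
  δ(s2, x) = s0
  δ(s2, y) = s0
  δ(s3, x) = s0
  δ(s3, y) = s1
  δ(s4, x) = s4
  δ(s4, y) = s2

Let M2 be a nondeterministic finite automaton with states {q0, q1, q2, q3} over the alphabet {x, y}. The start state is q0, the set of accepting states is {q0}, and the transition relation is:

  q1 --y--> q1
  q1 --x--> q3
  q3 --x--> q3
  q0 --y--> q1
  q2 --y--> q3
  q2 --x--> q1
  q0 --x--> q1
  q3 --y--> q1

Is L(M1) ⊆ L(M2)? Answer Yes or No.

The string y is in L(M1) but not in L(M2).
So L(M1) ⊄ L(M2).

No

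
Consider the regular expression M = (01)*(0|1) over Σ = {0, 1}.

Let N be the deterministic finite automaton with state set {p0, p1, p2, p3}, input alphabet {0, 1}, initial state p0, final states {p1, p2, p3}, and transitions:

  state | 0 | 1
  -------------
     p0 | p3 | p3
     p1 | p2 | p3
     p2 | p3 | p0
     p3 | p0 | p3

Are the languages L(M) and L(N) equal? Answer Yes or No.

The string 010 is accepted by M but rejected by N.
So L(M) ≠ L(N).

No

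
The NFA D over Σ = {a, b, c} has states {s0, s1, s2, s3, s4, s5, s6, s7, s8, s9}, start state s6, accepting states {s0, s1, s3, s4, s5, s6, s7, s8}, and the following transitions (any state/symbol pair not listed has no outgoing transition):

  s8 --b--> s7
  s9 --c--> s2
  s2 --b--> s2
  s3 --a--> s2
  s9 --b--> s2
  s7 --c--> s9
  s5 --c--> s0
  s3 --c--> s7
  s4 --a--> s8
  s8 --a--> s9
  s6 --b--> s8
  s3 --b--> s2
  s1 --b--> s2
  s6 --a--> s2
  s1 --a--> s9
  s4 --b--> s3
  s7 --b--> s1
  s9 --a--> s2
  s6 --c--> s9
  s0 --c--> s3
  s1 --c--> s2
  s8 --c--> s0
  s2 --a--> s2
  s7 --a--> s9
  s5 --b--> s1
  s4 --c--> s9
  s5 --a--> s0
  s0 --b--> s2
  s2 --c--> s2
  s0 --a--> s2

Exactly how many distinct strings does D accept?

The useful subgraph on states {s0, s1, s3, s6, s7, s8} is acyclic, so L(D) is finite; the longest accepting path visits 6 useful states, giving maximum string length 5.
Counting accepting paths from s6 by length: 1 of length 0, 1 of length 1, 2 of length 2, 2 of length 3, 1 of length 4, 1 of length 5. Total 8.

8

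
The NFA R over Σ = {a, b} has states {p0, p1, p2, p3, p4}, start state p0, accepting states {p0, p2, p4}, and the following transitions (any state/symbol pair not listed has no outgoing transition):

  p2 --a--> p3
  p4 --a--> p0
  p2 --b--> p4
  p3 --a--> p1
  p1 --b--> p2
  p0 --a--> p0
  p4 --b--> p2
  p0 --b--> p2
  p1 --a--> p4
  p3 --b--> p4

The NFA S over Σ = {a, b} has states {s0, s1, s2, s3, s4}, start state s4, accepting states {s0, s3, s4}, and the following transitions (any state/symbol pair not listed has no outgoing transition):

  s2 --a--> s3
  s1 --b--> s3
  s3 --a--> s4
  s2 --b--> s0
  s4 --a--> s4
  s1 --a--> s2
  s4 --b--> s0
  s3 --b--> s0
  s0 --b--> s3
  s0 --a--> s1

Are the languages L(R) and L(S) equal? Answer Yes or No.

Exploring the product automaton R × S from the start pair (p0, s4), following both machines on each input symbol, reaches 5 state pairs: (p0, s4), (p2, s0), (p3, s1), (p4, s3), (p1, s2).
R accepts in {p0, p2, p4} and S accepts in {s0, s3, s4}. In every reachable pair the two components are either both accepting — (p0, s4), (p2, s0), (p4, s3) — or both non-accepting, so no string is accepted by exactly one of the machines: L(R) \ L(S) and L(S) \ L(R) are both empty.
Hence every string is accepted by R iff it is accepted by S, and the two languages coincide.

Yes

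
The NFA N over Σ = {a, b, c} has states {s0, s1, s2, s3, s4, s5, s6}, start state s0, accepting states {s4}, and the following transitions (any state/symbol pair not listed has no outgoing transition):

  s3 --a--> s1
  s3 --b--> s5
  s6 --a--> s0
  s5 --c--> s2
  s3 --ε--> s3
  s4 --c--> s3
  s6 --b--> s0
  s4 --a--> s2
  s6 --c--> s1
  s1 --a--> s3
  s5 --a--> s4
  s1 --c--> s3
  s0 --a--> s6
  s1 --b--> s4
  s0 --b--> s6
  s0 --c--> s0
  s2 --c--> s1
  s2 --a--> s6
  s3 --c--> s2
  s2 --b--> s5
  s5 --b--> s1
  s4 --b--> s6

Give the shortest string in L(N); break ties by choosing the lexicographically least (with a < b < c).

A breadth-first search from s0 reaches an accepting state first via the path s0 → s6 → s1 → s4 on input acb.
No string of length < 3 is accepted (BFS exhausts all shorter strings without reaching an accepting state), and acb is the lexicographically least accepting string of length 3.

acb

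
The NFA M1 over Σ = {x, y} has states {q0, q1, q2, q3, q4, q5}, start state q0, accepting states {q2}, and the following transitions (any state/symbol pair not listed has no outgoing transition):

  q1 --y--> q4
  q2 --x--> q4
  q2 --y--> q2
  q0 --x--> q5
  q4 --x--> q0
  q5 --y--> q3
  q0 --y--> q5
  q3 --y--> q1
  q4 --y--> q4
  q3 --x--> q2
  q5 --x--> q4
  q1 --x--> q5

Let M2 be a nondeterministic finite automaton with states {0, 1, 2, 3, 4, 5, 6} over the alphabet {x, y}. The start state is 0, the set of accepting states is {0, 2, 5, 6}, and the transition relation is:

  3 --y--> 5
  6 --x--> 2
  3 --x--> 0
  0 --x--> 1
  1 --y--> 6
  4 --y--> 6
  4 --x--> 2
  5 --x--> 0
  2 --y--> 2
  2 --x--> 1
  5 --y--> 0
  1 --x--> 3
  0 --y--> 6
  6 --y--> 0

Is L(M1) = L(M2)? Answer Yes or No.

The string yyx is accepted by M1 but rejected by M2.
So L(M1) ≠ L(M2).

No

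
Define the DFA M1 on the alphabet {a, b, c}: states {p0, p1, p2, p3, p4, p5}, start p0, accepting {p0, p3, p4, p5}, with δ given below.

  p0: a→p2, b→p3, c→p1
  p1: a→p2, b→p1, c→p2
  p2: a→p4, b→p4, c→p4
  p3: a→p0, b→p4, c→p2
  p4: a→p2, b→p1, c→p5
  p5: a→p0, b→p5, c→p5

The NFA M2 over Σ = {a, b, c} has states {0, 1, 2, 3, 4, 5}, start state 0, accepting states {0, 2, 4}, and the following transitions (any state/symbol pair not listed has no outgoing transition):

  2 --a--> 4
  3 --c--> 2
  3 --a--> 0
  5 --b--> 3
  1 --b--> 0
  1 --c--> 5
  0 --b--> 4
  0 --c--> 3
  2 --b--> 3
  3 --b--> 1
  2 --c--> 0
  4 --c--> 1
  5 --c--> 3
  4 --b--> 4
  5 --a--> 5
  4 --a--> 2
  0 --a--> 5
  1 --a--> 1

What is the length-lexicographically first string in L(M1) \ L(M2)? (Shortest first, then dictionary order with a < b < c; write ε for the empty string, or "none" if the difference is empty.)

The string aa is accepted by M1 but not by M2.
No shorter string lies in the difference, and aa is the lexicographically first length-2 string in L(M1) \ L(M2).

aa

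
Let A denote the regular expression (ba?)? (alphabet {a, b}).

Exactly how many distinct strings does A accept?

The expression has no Kleene star, so L(A) is finite. Expanding the alternatives gives {ε, b, ba}.
That is 1 of length 0, 1 of length 1, 1 of length 2: 3 strings in all.

3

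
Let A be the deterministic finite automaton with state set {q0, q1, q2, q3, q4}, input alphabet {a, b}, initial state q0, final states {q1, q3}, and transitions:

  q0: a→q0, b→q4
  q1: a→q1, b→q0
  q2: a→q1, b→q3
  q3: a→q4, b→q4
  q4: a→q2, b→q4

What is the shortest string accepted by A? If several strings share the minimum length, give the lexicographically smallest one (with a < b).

baa

A breadth-first search from q0 reaches an accepting state first via the path q0 → q4 → q2 → q1 on input baa.
No string of length < 3 is accepted (BFS exhausts all shorter strings without reaching an accepting state), and baa is the lexicographically least accepting string of length 3.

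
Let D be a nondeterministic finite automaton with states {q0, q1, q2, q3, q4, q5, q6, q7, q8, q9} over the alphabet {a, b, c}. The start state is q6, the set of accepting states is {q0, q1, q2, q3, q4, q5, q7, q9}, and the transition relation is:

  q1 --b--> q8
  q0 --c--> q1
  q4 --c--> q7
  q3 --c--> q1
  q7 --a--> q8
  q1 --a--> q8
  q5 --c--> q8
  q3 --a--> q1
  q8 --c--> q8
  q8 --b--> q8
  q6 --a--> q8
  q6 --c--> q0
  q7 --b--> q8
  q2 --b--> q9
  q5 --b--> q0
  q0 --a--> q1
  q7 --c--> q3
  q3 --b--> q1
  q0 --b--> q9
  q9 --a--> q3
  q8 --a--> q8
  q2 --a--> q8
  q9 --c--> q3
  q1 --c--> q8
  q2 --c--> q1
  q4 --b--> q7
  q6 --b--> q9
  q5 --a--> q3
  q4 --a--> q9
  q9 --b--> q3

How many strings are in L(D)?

29

The useful subgraph on states {q0, q1, q3, q6, q9} is acyclic, so L(D) is finite; the longest accepting path visits 5 useful states, giving maximum string length 4.
Counting accepting paths from q6 by length: 2 of length 1, 6 of length 2, 12 of length 3, 9 of length 4. Total 29.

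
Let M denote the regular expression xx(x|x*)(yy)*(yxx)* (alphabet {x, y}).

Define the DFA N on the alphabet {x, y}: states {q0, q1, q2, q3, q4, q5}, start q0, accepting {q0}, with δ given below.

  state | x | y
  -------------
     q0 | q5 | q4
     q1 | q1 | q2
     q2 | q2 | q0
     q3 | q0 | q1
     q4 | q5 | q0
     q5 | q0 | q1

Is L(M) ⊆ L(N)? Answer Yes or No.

The string xxx is in L(M) but not in L(N).
So L(M) ⊄ L(N).

No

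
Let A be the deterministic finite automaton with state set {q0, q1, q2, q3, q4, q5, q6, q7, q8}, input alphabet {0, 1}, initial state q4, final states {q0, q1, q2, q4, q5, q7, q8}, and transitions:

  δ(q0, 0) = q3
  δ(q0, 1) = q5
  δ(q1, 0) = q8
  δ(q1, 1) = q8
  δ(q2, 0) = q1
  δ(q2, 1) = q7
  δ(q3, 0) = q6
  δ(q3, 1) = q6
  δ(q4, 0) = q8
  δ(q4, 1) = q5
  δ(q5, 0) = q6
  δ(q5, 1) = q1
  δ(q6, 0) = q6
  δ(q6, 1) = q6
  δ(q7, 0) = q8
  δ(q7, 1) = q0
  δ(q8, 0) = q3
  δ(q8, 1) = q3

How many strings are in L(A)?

The useful subgraph on states {q1, q4, q5, q8} is acyclic, so L(A) is finite; the longest accepting path visits 4 useful states, giving maximum string length 3.
Counting accepting paths from q4 by length: 1 of length 0, 2 of length 1, 1 of length 2, 2 of length 3. Total 6.

6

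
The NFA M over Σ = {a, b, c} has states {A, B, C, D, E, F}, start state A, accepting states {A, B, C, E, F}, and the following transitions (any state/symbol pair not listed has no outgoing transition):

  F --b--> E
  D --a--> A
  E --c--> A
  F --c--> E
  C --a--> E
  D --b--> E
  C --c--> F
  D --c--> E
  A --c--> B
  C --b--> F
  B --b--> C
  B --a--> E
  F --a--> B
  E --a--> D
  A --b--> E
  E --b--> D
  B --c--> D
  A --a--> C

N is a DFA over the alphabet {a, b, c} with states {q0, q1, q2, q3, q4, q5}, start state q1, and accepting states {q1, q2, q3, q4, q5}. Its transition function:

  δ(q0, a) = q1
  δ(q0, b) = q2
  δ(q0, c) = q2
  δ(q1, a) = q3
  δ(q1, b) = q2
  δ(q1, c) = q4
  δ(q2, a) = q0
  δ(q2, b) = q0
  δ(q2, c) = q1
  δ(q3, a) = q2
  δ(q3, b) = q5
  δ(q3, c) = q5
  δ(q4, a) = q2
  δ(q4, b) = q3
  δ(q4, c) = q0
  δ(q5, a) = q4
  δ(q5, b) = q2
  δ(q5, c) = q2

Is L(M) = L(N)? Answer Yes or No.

Exploring the product automaton M × N from the start pair (A, q1), following both machines on each input symbol, reaches 6 state pairs: (A, q1), (C, q3), (E, q2), (B, q4), (F, q5), (D, q0).
M accepts in {A, B, C, E, F} and N accepts in {q1, q2, q3, q4, q5}. In every reachable pair the two components are either both accepting — (A, q1), (C, q3), (E, q2), (B, q4), (F, q5) — or both non-accepting, so no string is accepted by exactly one of the machines: L(M) \ L(N) and L(N) \ L(M) are both empty.
Hence every string is accepted by M iff it is accepted by N, and the two languages coincide.

Yes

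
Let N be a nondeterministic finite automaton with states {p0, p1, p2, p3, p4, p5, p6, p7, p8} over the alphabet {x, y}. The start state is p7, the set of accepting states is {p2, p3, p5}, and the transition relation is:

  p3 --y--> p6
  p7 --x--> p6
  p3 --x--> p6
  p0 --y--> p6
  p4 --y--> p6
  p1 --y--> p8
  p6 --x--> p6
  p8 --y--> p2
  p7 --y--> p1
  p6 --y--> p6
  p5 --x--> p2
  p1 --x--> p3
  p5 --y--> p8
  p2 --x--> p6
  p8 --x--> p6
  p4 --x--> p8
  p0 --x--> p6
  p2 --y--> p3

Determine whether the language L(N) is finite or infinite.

finite

The useful states (reachable from p7 and able to reach an accepting state) are {p1, p2, p3, p7, p8}.
Restricted to these states the transition graph has no cycle, so every accepting path has bounded length and L is finite.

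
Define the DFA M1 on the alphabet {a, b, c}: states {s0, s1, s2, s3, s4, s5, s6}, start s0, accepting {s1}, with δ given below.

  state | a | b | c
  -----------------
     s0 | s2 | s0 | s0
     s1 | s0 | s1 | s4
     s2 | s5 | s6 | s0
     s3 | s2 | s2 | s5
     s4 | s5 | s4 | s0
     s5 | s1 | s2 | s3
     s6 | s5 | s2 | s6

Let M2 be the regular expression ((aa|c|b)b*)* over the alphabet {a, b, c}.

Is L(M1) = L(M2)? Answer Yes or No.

No

The string aaa is accepted by M1 but rejected by M2.
So L(M1) ≠ L(M2).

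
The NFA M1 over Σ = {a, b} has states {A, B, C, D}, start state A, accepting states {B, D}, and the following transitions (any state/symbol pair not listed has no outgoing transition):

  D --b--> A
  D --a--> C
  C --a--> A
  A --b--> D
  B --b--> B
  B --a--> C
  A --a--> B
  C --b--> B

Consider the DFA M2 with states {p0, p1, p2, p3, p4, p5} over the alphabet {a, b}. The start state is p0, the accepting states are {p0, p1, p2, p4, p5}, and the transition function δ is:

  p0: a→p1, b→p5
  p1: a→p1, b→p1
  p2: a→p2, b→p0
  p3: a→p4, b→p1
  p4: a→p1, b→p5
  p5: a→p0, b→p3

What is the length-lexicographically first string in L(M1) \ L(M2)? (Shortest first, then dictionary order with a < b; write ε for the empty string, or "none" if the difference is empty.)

babb

The string babb is accepted by M1 but not by M2.
No shorter string lies in the difference, and babb is the lexicographically first length-4 string in L(M1) \ L(M2).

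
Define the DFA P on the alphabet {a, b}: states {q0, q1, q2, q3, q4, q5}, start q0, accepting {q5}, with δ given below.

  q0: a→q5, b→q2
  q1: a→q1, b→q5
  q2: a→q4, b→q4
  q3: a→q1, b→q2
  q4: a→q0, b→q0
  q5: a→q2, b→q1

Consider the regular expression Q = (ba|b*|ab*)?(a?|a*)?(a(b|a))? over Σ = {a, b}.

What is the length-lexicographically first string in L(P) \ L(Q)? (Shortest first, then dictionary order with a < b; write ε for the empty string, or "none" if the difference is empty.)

baba

The string baba is accepted by P but not by Q.
No shorter string lies in the difference, and baba is the lexicographically first length-4 string in L(P) \ L(Q).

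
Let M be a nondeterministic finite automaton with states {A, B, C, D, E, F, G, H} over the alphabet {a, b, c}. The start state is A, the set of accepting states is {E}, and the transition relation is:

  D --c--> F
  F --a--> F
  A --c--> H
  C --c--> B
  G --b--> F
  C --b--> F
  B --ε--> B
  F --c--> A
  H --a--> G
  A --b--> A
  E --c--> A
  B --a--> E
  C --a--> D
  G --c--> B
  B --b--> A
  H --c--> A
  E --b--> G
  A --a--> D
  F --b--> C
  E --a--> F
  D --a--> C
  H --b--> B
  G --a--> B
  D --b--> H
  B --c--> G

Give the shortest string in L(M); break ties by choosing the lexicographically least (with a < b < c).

cba

A breadth-first search from A reaches an accepting state first via the path A → H → B → E on input cba.
No string of length < 3 is accepted (BFS exhausts all shorter strings without reaching an accepting state), and cba is the lexicographically least accepting string of length 3.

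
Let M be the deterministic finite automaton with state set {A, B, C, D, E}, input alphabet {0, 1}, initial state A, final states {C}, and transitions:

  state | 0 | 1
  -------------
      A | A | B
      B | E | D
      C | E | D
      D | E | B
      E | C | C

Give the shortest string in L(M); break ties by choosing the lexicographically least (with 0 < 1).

A breadth-first search from A reaches an accepting state first via the path A → B → E → C on input 100.
No string of length < 3 is accepted (BFS exhausts all shorter strings without reaching an accepting state), and 100 is the lexicographically least accepting string of length 3.

100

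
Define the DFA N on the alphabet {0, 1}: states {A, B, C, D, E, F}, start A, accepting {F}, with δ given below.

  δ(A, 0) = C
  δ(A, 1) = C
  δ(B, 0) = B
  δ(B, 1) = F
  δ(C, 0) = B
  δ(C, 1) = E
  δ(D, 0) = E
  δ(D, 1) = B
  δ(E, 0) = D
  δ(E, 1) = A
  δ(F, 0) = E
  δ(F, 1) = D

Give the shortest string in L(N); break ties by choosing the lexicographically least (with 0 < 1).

001

A breadth-first search from A reaches an accepting state first via the path A → C → B → F on input 001.
No string of length < 3 is accepted (BFS exhausts all shorter strings without reaching an accepting state), and 001 is the lexicographically least accepting string of length 3.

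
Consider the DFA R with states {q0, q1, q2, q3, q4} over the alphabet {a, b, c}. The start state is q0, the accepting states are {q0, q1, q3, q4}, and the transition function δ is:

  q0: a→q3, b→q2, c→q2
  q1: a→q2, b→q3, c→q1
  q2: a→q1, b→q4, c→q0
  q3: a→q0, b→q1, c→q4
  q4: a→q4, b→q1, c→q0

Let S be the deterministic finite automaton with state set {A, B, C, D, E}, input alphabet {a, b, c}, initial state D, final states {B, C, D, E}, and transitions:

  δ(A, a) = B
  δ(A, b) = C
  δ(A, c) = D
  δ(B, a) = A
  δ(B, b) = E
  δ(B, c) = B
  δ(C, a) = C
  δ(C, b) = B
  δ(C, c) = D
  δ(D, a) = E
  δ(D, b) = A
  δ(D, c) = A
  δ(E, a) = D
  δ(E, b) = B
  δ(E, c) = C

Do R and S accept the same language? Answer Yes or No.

Yes

Exploring the product automaton R × S from the start pair (q0, D), following both machines on each input symbol, reaches 5 state pairs: (q0, D), (q3, E), (q2, A), (q1, B), (q4, C).
R accepts in {q0, q1, q3, q4} and S accepts in {B, C, D, E}. In every reachable pair the two components are either both accepting — (q0, D), (q3, E), (q1, B), (q4, C) — or both non-accepting, so no string is accepted by exactly one of the machines: L(R) \ L(S) and L(S) \ L(R) are both empty.
Hence every string is accepted by R iff it is accepted by S, and the two languages coincide.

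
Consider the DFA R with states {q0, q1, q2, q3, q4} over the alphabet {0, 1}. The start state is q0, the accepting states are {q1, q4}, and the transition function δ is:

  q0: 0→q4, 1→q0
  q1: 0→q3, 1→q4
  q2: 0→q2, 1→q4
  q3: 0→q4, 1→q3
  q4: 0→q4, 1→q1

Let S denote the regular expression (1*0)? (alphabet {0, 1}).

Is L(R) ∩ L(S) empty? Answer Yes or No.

The string 0 is accepted by both R and S.
Hence L(R) ∩ L(S) ≠ ∅.

No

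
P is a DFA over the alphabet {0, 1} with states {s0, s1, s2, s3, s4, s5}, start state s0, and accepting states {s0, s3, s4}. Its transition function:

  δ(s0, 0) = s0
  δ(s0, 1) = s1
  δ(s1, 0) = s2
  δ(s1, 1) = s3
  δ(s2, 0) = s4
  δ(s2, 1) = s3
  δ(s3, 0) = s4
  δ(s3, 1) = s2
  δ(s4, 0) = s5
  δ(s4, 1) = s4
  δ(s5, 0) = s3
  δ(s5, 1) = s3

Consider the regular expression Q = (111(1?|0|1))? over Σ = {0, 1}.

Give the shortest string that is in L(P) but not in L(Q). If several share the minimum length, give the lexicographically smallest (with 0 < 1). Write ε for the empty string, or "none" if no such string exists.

0

The string 0 is accepted by P but not by Q.
No shorter string lies in the difference, and 0 is the lexicographically first length-1 string in L(P) \ L(Q).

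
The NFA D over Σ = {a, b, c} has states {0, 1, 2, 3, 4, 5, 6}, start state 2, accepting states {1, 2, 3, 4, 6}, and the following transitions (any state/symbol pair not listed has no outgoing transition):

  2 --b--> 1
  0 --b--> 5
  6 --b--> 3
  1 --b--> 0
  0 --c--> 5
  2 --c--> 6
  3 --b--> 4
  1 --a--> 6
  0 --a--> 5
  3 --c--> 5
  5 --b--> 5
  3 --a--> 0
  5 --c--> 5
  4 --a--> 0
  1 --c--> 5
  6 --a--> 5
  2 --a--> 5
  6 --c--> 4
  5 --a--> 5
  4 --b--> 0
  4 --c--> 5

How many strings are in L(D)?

10

The useful subgraph on states {1, 2, 3, 4, 6} is acyclic, so L(D) is finite; the longest accepting path visits 5 useful states, giving maximum string length 4.
Counting accepting paths from 2 by length: 1 of length 0, 2 of length 1, 3 of length 2, 3 of length 3, 1 of length 4. Total 10.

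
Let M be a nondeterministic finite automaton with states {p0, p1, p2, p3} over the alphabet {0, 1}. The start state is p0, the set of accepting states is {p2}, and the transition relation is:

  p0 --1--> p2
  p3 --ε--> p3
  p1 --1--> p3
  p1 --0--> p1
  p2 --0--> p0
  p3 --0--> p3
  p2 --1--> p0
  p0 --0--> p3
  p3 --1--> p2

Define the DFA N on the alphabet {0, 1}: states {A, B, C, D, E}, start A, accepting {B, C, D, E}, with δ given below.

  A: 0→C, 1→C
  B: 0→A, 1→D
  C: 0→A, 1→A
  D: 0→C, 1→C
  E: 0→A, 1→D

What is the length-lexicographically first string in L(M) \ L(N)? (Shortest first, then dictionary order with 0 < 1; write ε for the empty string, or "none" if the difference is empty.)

The string 01 is accepted by M but not by N.
No shorter string lies in the difference, and 01 is the lexicographically first length-2 string in L(M) \ L(N).

01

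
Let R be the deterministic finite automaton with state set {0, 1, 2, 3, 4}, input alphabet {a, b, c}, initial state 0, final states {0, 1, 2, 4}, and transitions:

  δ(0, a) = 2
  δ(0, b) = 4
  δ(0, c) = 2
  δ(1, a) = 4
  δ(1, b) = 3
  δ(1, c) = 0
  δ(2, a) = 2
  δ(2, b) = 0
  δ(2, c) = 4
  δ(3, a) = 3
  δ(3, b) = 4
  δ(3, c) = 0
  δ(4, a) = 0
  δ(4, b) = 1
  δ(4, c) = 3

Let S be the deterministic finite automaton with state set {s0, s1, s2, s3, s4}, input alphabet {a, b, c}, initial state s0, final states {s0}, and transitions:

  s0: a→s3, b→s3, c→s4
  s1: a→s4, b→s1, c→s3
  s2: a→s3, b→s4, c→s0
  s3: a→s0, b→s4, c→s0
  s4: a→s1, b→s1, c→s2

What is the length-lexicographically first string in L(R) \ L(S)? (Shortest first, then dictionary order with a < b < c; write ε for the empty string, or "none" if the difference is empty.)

The string a is accepted by R but not by S.
No shorter string lies in the difference, and a is the lexicographically first length-1 string in L(R) \ L(S).

a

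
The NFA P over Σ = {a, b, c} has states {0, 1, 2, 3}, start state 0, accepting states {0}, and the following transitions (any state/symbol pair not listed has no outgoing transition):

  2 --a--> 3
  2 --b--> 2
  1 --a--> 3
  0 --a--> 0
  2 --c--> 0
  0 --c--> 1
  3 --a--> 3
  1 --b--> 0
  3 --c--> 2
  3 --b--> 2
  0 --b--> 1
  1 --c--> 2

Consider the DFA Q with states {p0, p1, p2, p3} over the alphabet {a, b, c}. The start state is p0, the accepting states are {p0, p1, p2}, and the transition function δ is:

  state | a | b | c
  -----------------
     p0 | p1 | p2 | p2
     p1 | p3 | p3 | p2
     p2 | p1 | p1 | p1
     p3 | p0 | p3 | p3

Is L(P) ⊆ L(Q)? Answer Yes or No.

The string aa is in L(P) but not in L(Q).
So L(P) ⊄ L(Q).

No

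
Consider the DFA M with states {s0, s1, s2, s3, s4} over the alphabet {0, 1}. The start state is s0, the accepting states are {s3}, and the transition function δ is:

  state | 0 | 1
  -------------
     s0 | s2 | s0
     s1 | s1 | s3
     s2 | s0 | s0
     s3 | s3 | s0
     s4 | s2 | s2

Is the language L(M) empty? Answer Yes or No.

The states reachable from the start state are {s0, s2}.
None of the accepting states {s3} is reachable, so no string is accepted and L(M) = ∅.

Yes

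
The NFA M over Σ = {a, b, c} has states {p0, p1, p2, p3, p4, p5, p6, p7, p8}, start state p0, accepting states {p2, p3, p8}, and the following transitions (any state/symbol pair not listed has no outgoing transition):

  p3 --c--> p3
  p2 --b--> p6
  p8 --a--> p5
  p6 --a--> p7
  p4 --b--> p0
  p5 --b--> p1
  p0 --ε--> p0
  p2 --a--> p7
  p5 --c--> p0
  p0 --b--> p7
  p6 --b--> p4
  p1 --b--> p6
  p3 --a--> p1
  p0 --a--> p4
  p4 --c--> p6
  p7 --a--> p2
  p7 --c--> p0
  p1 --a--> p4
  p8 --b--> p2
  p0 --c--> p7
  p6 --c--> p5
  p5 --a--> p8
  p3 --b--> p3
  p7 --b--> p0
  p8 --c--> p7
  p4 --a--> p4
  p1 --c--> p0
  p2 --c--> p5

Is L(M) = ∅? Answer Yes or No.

The string ba is accepted: the run p0 → p7 → p2 ends in the accepting state p2.
Since at least one string is accepted, L(M) is not empty.

No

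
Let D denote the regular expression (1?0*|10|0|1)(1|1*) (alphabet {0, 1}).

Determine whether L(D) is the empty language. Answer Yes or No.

No

The empty string ε matches the expression, so it belongs to L(D).
Since L(D) contains at least one string, it is not empty.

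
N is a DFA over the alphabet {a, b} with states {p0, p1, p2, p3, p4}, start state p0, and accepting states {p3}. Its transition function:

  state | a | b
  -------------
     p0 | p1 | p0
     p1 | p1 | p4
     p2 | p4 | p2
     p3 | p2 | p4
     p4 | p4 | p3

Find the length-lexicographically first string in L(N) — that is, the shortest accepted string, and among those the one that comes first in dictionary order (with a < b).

abb

A breadth-first search from p0 reaches an accepting state first via the path p0 → p1 → p4 → p3 on input abb.
No string of length < 3 is accepted (BFS exhausts all shorter strings without reaching an accepting state), and abb is the lexicographically least accepting string of length 3.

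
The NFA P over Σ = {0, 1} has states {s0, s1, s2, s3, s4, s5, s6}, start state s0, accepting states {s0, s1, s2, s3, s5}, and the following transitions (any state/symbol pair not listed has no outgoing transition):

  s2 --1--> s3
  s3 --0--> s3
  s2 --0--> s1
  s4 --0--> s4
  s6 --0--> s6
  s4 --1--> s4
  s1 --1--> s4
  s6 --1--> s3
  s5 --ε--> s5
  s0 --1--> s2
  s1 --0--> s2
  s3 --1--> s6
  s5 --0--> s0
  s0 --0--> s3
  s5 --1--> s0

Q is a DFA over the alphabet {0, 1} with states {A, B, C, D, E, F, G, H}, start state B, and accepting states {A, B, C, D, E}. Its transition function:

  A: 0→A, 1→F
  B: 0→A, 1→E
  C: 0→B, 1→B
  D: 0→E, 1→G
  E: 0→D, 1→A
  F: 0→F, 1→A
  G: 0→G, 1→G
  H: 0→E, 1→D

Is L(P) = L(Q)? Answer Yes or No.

Exploring the product automaton P × Q from the start pair (s0, B), following both machines on each input symbol, reaches 6 state pairs: (s0, B), (s3, A), (s2, E), (s6, F), (s1, D), (s4, G).
P accepts in {s0, s1, s2, s3, s5} and Q accepts in {A, B, C, D, E}. In every reachable pair the two components are either both accepting — (s0, B), (s3, A), (s2, E), (s1, D) — or both non-accepting, so no string is accepted by exactly one of the machines: L(P) \ L(Q) and L(Q) \ L(P) are both empty.
Hence every string is accepted by P iff it is accepted by Q, and the two languages coincide.

Yes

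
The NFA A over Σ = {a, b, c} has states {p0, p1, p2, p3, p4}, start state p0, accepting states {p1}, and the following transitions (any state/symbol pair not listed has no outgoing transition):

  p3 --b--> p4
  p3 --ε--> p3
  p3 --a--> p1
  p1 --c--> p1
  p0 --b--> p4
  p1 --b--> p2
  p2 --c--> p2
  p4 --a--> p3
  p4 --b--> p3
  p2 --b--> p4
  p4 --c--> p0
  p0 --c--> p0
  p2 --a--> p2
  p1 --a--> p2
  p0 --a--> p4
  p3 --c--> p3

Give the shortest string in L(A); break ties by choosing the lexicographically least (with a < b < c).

aaa

A breadth-first search from p0 reaches an accepting state first via the path p0 → p4 → p3 → p1 on input aaa.
No string of length < 3 is accepted (BFS exhausts all shorter strings without reaching an accepting state), and aaa is the lexicographically least accepting string of length 3.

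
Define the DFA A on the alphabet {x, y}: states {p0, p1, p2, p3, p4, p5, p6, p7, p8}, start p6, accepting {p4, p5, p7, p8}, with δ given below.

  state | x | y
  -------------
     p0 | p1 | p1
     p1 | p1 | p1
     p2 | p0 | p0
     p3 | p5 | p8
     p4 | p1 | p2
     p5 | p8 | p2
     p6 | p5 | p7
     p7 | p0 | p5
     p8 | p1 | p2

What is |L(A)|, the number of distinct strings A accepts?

The useful subgraph on states {p5, p6, p7, p8} is acyclic, so L(A) is finite; the longest accepting path visits 4 useful states, giving maximum string length 3.
Counting accepting paths from p6 by length: 2 of length 1, 2 of length 2, 1 of length 3. Total 5.

5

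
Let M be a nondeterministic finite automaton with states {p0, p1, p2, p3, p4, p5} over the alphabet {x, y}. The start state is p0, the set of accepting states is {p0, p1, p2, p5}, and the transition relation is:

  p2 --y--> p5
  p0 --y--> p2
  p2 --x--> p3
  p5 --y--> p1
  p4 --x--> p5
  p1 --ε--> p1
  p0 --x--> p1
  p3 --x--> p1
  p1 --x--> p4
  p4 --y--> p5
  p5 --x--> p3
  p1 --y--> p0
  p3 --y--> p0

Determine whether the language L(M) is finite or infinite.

State p0 is reachable from the start and can reach an accepting state, and it lies on the cycle p0 → p1 → p0.
Traversing that cycle any number of times yields accepted strings of unbounded length, so the language is infinite.

infinite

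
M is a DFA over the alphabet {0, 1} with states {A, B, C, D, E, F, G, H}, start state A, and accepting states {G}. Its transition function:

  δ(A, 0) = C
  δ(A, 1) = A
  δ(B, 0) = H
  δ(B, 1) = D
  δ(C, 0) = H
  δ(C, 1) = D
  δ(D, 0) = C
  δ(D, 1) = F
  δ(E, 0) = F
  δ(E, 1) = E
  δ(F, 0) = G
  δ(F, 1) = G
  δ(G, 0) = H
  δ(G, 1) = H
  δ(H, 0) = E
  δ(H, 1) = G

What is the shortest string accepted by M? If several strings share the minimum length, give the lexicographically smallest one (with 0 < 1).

A breadth-first search from A reaches an accepting state first via the path A → C → H → G on input 001.
No string of length < 3 is accepted (BFS exhausts all shorter strings without reaching an accepting state), and 001 is the lexicographically least accepting string of length 3.

001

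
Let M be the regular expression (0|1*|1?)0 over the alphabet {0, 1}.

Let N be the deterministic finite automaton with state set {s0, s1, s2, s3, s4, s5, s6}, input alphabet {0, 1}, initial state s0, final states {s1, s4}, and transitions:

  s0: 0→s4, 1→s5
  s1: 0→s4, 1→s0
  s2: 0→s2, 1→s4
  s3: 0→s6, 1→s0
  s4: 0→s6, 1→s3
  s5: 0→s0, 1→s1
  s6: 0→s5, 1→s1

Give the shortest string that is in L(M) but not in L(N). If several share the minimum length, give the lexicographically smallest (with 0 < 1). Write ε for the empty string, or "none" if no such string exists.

00

The string 00 is accepted by M but not by N.
No shorter string lies in the difference, and 00 is the lexicographically first length-2 string in L(M) \ L(N).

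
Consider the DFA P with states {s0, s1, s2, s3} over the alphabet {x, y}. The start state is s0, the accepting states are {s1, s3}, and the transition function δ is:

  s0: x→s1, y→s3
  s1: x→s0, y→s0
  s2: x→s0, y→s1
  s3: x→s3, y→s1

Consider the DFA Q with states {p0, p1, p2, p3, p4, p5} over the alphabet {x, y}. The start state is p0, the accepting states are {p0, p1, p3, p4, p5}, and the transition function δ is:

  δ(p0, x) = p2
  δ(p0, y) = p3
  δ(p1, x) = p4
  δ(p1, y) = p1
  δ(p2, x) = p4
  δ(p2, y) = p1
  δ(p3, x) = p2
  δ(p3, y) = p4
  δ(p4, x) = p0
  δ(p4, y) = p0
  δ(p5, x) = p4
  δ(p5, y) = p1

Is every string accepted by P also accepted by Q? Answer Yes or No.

The string x is in L(P) but not in L(Q).
So L(P) ⊄ L(Q).

No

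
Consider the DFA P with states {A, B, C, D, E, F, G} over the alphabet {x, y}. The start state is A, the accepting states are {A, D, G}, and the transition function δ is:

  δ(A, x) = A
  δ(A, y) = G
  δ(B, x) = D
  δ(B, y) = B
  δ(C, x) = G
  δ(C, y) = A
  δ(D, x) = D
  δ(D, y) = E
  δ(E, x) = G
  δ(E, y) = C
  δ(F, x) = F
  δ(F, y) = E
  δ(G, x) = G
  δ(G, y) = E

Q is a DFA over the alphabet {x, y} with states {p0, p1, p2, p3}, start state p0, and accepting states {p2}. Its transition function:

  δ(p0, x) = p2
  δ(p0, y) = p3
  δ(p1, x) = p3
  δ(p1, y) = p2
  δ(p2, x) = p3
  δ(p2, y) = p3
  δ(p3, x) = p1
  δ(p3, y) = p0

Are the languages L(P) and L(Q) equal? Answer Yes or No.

No

The empty string ε is accepted by P but rejected by Q.
So L(P) ≠ L(Q).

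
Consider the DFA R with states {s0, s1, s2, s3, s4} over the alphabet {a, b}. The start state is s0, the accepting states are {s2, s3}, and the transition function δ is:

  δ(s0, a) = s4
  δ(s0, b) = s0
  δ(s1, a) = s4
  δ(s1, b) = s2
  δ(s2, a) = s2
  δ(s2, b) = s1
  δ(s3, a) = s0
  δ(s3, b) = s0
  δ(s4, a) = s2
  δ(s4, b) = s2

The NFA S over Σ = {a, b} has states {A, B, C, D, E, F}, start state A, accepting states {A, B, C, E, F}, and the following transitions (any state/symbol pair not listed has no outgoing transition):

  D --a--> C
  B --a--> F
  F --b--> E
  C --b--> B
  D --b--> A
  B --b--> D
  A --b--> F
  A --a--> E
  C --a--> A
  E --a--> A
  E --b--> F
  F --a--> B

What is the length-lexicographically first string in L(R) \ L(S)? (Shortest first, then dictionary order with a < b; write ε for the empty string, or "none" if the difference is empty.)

bab

The string bab is accepted by R but not by S.
No shorter string lies in the difference, and bab is the lexicographically first length-3 string in L(R) \ L(S).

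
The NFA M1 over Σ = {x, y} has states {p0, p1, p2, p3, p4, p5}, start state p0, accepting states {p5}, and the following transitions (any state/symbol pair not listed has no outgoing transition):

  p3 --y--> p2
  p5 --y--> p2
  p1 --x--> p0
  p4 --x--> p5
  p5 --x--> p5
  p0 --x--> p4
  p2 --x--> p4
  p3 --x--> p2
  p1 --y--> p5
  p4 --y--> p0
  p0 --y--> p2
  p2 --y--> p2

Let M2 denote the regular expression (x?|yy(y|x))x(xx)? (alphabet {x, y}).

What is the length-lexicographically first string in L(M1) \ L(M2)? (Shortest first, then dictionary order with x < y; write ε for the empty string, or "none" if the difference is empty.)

The string yxx is accepted by M1 but not by M2.
No shorter string lies in the difference, and yxx is the lexicographically first length-3 string in L(M1) \ L(M2).

yxx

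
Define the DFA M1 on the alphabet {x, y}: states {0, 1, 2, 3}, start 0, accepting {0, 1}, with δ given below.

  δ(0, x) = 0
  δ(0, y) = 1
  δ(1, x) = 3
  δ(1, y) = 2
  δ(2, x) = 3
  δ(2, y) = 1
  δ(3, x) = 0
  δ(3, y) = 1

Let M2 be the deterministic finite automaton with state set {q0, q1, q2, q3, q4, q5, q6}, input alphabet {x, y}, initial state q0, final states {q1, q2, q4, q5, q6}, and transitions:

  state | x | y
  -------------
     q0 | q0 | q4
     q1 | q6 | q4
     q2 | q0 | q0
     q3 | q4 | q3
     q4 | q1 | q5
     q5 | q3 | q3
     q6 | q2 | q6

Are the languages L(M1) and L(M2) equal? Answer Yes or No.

The empty string ε is accepted by M1 but rejected by M2.
So L(M1) ≠ L(M2).

No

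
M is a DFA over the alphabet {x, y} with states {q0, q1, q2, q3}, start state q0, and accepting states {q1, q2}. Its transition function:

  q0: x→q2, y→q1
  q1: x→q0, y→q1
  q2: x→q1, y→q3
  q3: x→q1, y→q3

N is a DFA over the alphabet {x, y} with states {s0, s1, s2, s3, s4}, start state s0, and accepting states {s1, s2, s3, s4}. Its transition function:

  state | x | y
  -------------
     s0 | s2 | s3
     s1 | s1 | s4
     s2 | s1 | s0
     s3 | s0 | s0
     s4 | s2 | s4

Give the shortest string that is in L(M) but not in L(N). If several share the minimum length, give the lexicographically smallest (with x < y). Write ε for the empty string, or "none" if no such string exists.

The string yy is accepted by M but not by N.
No shorter string lies in the difference, and yy is the lexicographically first length-2 string in L(M) \ L(N).

yy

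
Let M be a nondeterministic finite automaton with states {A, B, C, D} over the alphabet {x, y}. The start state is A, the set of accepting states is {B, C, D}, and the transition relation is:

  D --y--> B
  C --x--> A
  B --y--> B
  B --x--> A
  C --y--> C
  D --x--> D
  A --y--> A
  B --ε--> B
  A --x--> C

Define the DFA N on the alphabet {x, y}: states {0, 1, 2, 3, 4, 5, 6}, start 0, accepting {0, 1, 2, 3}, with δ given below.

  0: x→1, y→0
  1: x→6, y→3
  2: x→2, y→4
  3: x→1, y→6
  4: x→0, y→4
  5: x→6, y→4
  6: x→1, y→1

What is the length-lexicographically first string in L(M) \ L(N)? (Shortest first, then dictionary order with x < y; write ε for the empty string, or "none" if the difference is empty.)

xyy

The string xyy is accepted by M but not by N.
No shorter string lies in the difference, and xyy is the lexicographically first length-3 string in L(M) \ L(N).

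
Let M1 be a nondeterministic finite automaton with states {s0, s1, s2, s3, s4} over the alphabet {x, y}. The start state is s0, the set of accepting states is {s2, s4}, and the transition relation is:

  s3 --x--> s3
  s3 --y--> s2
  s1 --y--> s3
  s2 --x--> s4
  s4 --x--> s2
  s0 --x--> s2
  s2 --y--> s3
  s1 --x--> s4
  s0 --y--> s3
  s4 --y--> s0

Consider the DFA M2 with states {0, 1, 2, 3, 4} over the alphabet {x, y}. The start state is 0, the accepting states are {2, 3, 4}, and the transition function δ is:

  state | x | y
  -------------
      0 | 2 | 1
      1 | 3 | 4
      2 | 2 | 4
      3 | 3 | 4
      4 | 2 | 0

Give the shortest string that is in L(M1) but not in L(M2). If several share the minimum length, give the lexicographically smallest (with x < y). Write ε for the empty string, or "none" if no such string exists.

The string xyy is accepted by M1 but not by M2.
No shorter string lies in the difference, and xyy is the lexicographically first length-3 string in L(M1) \ L(M2).

xyy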